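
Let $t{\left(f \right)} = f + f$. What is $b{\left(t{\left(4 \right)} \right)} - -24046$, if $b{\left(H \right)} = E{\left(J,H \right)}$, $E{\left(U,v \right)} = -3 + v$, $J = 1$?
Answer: $24051$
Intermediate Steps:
$t{\left(f \right)} = 2 f$
$b{\left(H \right)} = -3 + H$
$b{\left(t{\left(4 \right)} \right)} - -24046 = \left(-3 + 2 \cdot 4\right) - -24046 = \left(-3 + 8\right) + 24046 = 5 + 24046 = 24051$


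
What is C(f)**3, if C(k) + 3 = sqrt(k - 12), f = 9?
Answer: 24*I*sqrt(3) ≈ 41.569*I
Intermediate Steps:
C(k) = -3 + sqrt(-12 + k) (C(k) = -3 + sqrt(k - 12) = -3 + sqrt(-12 + k))
C(f)**3 = (-3 + sqrt(-12 + 9))**3 = (-3 + sqrt(-3))**3 = (-3 + I*sqrt(3))**3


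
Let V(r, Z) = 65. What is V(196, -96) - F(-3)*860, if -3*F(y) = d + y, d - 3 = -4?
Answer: -3245/3 ≈ -1081.7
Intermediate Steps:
d = -1 (d = 3 - 4 = -1)
F(y) = ⅓ - y/3 (F(y) = -(-1 + y)/3 = ⅓ - y/3)
V(196, -96) - F(-3)*860 = 65 - (⅓ - ⅓*(-3))*860 = 65 - (⅓ + 1)*860 = 65 - 4*860/3 = 65 - 1*3440/3 = 65 - 3440/3 = -3245/3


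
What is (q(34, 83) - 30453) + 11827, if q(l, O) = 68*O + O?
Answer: -12899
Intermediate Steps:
q(l, O) = 69*O
(q(34, 83) - 30453) + 11827 = (69*83 - 30453) + 11827 = (5727 - 30453) + 11827 = -24726 + 11827 = -12899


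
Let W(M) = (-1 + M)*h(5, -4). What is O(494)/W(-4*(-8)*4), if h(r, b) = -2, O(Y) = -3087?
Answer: 3087/254 ≈ 12.154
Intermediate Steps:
W(M) = 2 - 2*M (W(M) = (-1 + M)*(-2) = 2 - 2*M)
O(494)/W(-4*(-8)*4) = -3087/(2 - 2*(-4*(-8))*4) = -3087/(2 - 64*4) = -3087/(2 - 2*128) = -3087/(2 - 256) = -3087/(-254) = -3087*(-1/254) = 3087/254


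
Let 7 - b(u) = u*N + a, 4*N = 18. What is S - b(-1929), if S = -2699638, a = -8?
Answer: -5416667/2 ≈ -2.7083e+6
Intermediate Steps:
N = 9/2 (N = (1/4)*18 = 9/2 ≈ 4.5000)
b(u) = 15 - 9*u/2 (b(u) = 7 - (u*(9/2) - 8) = 7 - (9*u/2 - 8) = 7 - (-8 + 9*u/2) = 7 + (8 - 9*u/2) = 15 - 9*u/2)
S - b(-1929) = -2699638 - (15 - 9/2*(-1929)) = -2699638 - (15 + 17361/2) = -2699638 - 1*17391/2 = -2699638 - 17391/2 = -5416667/2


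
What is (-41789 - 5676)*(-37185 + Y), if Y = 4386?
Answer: 1556804535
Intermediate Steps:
(-41789 - 5676)*(-37185 + Y) = (-41789 - 5676)*(-37185 + 4386) = -47465*(-32799) = 1556804535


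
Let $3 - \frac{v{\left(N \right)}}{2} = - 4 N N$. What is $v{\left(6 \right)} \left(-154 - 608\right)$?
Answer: $-224028$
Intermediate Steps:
$v{\left(N \right)} = 6 + 8 N^{2}$ ($v{\left(N \right)} = 6 - 2 - 4 N N = 6 - 2 \left(- 4 N^{2}\right) = 6 + 8 N^{2}$)
$v{\left(6 \right)} \left(-154 - 608\right) = \left(6 + 8 \cdot 6^{2}\right) \left(-154 - 608\right) = \left(6 + 8 \cdot 36\right) \left(-762\right) = \left(6 + 288\right) \left(-762\right) = 294 \left(-762\right) = -224028$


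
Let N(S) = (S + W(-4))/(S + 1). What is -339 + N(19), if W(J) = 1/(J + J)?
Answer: -54089/160 ≈ -338.06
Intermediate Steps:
W(J) = 1/(2*J)
N(S) = (-1/8 + S)/(1 + S) (N(S) = (S + (1/2)/(-4))/(S + 1) = (S + (1/2)*(-1/4))/(1 + S) = (S - 1/8)/(1 + S) = (-1/8 + S)/(1 + S))
-339 + N(19) = -339 + (-1/8 + 19)/(1 + 19) = -339 + (151/8)/20 = -339 + (1/20)*(151/8) = -339 + 151/160 = -54089/160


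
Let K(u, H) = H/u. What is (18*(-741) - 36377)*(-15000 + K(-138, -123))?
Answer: 34301311685/46 ≈ 7.4568e+8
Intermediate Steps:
(18*(-741) - 36377)*(-15000 + K(-138, -123)) = (18*(-741) - 36377)*(-15000 - 123/(-138)) = (-13338 - 36377)*(-15000 - 123*(-1/138)) = -49715*(-15000 + 41/46) = -49715*(-689959/46) = 34301311685/46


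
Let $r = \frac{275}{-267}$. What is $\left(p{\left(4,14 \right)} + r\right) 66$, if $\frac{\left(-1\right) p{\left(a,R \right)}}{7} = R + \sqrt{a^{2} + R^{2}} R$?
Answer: $- \frac{581702}{89} - 12936 \sqrt{53} \approx -1.0071 \cdot 10^{5}$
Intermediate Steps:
$r = - \frac{275}{267}$ ($r = 275 \left(- \frac{1}{267}\right) = - \frac{275}{267} \approx -1.03$)
$p{\left(a,R \right)} = - 7 R - 7 R \sqrt{R^{2} + a^{2}}$ ($p{\left(a,R \right)} = - 7 \left(R + \sqrt{a^{2} + R^{2}} R\right) = - 7 \left(R + \sqrt{R^{2} + a^{2}} R\right) = - 7 \left(R + R \sqrt{R^{2} + a^{2}}\right) = - 7 R - 7 R \sqrt{R^{2} + a^{2}}$)
$\left(p{\left(4,14 \right)} + r\right) 66 = \left(\left(-7\right) 14 \left(1 + \sqrt{14^{2} + 4^{2}}\right) - \frac{275}{267}\right) 66 = \left(\left(-7\right) 14 \left(1 + \sqrt{196 + 16}\right) - \frac{275}{267}\right) 66 = \left(\left(-7\right) 14 \left(1 + \sqrt{212}\right) - \frac{275}{267}\right) 66 = \left(\left(-7\right) 14 \left(1 + 2 \sqrt{53}\right) - \frac{275}{267}\right) 66 = \left(\left(-98 - 196 \sqrt{53}\right) - \frac{275}{267}\right) 66 = \left(- \frac{26441}{267} - 196 \sqrt{53}\right) 66 = - \frac{581702}{89} - 12936 \sqrt{53}$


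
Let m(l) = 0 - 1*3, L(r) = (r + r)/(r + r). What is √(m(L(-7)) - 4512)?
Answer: I*√4515 ≈ 67.194*I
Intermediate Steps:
L(r) = 1 (L(r) = (2*r)/((2*r)) = (2*r)*(1/(2*r)) = 1)
m(l) = -3 (m(l) = 0 - 3 = -3)
√(m(L(-7)) - 4512) = √(-3 - 4512) = √(-4515) = I*√4515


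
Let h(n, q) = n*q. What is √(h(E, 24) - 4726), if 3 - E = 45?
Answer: I*√5734 ≈ 75.723*I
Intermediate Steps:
E = -42 (E = 3 - 1*45 = 3 - 45 = -42)
√(h(E, 24) - 4726) = √(-42*24 - 4726) = √(-1008 - 4726) = √(-5734) = I*√5734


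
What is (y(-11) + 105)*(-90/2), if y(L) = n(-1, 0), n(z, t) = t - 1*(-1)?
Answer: -4770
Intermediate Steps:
n(z, t) = 1 + t (n(z, t) = t + 1 = 1 + t)
y(L) = 1 (y(L) = 1 + 0 = 1)
(y(-11) + 105)*(-90/2) = (1 + 105)*(-90/2) = 106*(-90*½) = 106*(-45) = -4770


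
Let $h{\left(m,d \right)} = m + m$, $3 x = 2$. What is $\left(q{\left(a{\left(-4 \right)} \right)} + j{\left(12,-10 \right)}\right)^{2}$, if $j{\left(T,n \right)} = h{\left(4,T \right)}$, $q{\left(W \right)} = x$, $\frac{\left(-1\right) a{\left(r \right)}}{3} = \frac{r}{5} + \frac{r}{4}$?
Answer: $\frac{676}{9} \approx 75.111$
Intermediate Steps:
$x = \frac{2}{3}$ ($x = \frac{1}{3} \cdot 2 = \frac{2}{3} \approx 0.66667$)
$a{\left(r \right)} = - \frac{27 r}{20}$ ($a{\left(r \right)} = - 3 \left(\frac{r}{5} + \frac{r}{4}\right) = - 3 \frac{9 r}{20} = - \frac{27 r}{20}$)
$q{\left(W \right)} = \frac{2}{3}$
$h{\left(m,d \right)} = 2 m$
$j{\left(T,n \right)} = 8$ ($j{\left(T,n \right)} = 2 \cdot 4 = 8$)
$\left(q{\left(a{\left(-4 \right)} \right)} + j{\left(12,-10 \right)}\right)^{2} = \left(\frac{2}{3} + 8\right)^{2} = \left(\frac{26}{3}\right)^{2} = \frac{676}{9}$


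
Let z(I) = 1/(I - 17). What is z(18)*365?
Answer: 365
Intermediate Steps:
z(I) = 1/(-17 + I)
z(18)*365 = 365/(-17 + 18) = 365/1 = 1*365 = 365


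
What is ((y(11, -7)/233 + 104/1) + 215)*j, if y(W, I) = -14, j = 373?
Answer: 27718749/233 ≈ 1.1896e+5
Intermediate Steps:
((y(11, -7)/233 + 104/1) + 215)*j = ((-14/233 + 104/1) + 215)*373 = ((-14*1/233 + 104*1) + 215)*373 = ((-14/233 + 104) + 215)*373 = (24218/233 + 215)*373 = (74313/233)*373 = 27718749/233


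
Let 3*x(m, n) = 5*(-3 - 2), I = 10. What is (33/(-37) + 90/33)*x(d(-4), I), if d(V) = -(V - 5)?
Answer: -6225/407 ≈ -15.295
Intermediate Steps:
d(V) = 5 - V (d(V) = -(-5 + V) = 5 - V)
x(m, n) = -25/3 (x(m, n) = (5*(-3 - 2))/3 = (5*(-5))/3 = (⅓)*(-25) = -25/3)
(33/(-37) + 90/33)*x(d(-4), I) = (33/(-37) + 90/33)*(-25/3) = (33*(-1/37) + 90*(1/33))*(-25/3) = (-33/37 + 30/11)*(-25/3) = (747/407)*(-25/3) = -6225/407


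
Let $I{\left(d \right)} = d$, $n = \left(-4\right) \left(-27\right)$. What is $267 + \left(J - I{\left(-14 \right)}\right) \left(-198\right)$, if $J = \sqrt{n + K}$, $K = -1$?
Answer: $-2505 - 198 \sqrt{107} \approx -4553.1$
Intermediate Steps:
$n = 108$
$J = \sqrt{107}$ ($J = \sqrt{108 - 1} = \sqrt{107} \approx 10.344$)
$267 + \left(J - I{\left(-14 \right)}\right) \left(-198\right) = 267 + \left(\sqrt{107} - -14\right) \left(-198\right) = 267 + \left(\sqrt{107} + 14\right) \left(-198\right) = 267 + \left(14 + \sqrt{107}\right) \left(-198\right) = 267 - \left(2772 + 198 \sqrt{107}\right) = -2505 - 198 \sqrt{107}$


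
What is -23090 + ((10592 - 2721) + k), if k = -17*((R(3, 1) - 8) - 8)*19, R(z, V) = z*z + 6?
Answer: -14896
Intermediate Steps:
R(z, V) = 6 + z² (R(z, V) = z² + 6 = 6 + z²)
k = 323 (k = -17*(((6 + 3²) - 8) - 8)*19 = -17*(((6 + 9) - 8) - 8)*19 = -17*((15 - 8) - 8)*19 = -17*(7 - 8)*19 = -17*(-1)*19 = 17*19 = 323)
-23090 + ((10592 - 2721) + k) = -23090 + ((10592 - 2721) + 323) = -23090 + (7871 + 323) = -23090 + 8194 = -14896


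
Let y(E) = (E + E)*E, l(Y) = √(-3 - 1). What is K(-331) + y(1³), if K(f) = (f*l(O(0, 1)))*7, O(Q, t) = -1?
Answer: 2 - 4634*I ≈ 2.0 - 4634.0*I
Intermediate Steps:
l(Y) = 2*I (l(Y) = √(-4) = 2*I)
y(E) = 2*E² (y(E) = (2*E)*E = 2*E²)
K(f) = 14*I*f (K(f) = (f*(2*I))*7 = (2*I*f)*7 = 14*I*f)
K(-331) + y(1³) = 14*I*(-331) + 2*(1³)² = -4634*I + 2*1² = -4634*I + 2*1 = -4634*I + 2 = 2 - 4634*I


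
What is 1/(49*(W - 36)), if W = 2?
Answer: -1/1666 ≈ -0.00060024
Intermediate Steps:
1/(49*(W - 36)) = 1/(49*(2 - 36)) = 1/(49*(-34)) = 1/(-1666) = -1/1666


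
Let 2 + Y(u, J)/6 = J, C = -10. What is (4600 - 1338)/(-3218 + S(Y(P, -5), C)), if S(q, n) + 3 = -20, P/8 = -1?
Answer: -466/463 ≈ -1.0065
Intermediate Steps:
P = -8 (P = 8*(-1) = -8)
Y(u, J) = -12 + 6*J
S(q, n) = -23 (S(q, n) = -3 - 20 = -23)
(4600 - 1338)/(-3218 + S(Y(P, -5), C)) = (4600 - 1338)/(-3218 - 23) = 3262/(-3241) = 3262*(-1/3241) = -466/463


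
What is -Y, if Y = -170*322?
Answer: 54740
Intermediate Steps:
Y = -54740
-Y = -1*(-54740) = 54740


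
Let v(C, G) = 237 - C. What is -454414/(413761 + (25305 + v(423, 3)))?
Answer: -227207/219440 ≈ -1.0354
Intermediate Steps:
-454414/(413761 + (25305 + v(423, 3))) = -454414/(413761 + (25305 + (237 - 1*423))) = -454414/(413761 + (25305 + (237 - 423))) = -454414/(413761 + (25305 - 186)) = -454414/(413761 + 25119) = -454414/438880 = -454414*1/438880 = -227207/219440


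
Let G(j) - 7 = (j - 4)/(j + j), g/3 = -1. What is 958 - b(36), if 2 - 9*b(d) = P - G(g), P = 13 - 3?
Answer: 51731/54 ≈ 957.98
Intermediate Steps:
g = -3 (g = 3*(-1) = -3)
P = 10
G(j) = 7 + (-4 + j)/(2*j) (G(j) = 7 + (j - 4)/(j + j) = 7 + (-4 + j)/((2*j)) = 7 + (-4 + j)*(1/(2*j)) = 7 + (-4 + j)/(2*j))
b(d) = 1/54 (b(d) = 2/9 - (10 - (15/2 - 2/(-3)))/9 = 2/9 - (10 - (15/2 - 2*(-⅓)))/9 = 2/9 - (10 - (15/2 + ⅔))/9 = 2/9 - (10 - 1*49/6)/9 = 2/9 - (10 - 49/6)/9 = 2/9 - ⅑*11/6 = 2/9 - 11/54 = 1/54)
958 - b(36) = 958 - 1*1/54 = 958 - 1/54 = 51731/54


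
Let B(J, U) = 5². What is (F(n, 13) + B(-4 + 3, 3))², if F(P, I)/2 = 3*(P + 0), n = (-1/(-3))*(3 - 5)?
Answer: 441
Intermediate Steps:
n = -⅔ (n = -1*(-⅓)*(-2) = (⅓)*(-2) = -⅔ ≈ -0.66667)
F(P, I) = 6*P (F(P, I) = 2*(3*(P + 0)) = 2*(3*P) = 6*P)
B(J, U) = 25
(F(n, 13) + B(-4 + 3, 3))² = (6*(-⅔) + 25)² = (-4 + 25)² = 21² = 441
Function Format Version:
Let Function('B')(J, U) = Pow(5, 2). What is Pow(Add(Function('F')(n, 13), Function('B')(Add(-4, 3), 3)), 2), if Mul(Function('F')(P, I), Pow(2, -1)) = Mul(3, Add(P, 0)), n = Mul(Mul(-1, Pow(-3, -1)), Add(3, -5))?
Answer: 441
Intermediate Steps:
n = Rational(-2, 3) (n = Mul(Mul(-1, Rational(-1, 3)), -2) = Mul(Rational(1, 3), -2) = Rational(-2, 3) ≈ -0.66667)
Function('F')(P, I) = Mul(6, P) (Function('F')(P, I) = Mul(2, Mul(3, Add(P, 0))) = Mul(2, Mul(3, P)) = Mul(6, P))
Function('B')(J, U) = 25
Pow(Add(Function('F')(n, 13), Function('B')(Add(-4, 3), 3)), 2) = Pow(Add(Mul(6, Rational(-2, 3)), 25), 2) = Pow(Add(-4, 25), 2) = Pow(21, 2) = 441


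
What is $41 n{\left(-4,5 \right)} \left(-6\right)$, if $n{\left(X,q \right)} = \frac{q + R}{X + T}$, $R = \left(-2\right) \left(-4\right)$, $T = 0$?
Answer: $\frac{1599}{2} \approx 799.5$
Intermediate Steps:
$R = 8$
$n{\left(X,q \right)} = \frac{8 + q}{X}$ ($n{\left(X,q \right)} = \frac{q + 8}{X + 0} = \frac{8 + q}{X}$)
$41 n{\left(-4,5 \right)} \left(-6\right) = 41 \frac{8 + 5}{-4} \left(-6\right) = 41 \left(\left(- \frac{1}{4}\right) 13\right) \left(-6\right) = 41 \left(- \frac{13}{4}\right) \left(-6\right) = \left(- \frac{533}{4}\right) \left(-6\right) = \frac{1599}{2}$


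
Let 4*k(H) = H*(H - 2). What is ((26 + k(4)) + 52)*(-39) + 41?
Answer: -3079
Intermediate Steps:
k(H) = H*(-2 + H)/4 (k(H) = (H*(H - 2))/4 = (H*(-2 + H))/4 = H*(-2 + H)/4)
((26 + k(4)) + 52)*(-39) + 41 = ((26 + (1/4)*4*(-2 + 4)) + 52)*(-39) + 41 = ((26 + (1/4)*4*2) + 52)*(-39) + 41 = ((26 + 2) + 52)*(-39) + 41 = (28 + 52)*(-39) + 41 = 80*(-39) + 41 = -3120 + 41 = -3079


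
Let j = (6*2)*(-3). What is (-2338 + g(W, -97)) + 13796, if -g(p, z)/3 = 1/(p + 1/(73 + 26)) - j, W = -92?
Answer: 103364747/9107 ≈ 11350.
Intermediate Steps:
j = -36 (j = 12*(-3) = -36)
g(p, z) = -108 - 3/(1/99 + p) (g(p, z) = -3*(1/(p + 1/(73 + 26)) - 1*(-36)) = -3*(1/(p + 1/99) + 36) = -3*(1/(1/99 + p) + 36) = -3*(36 + 1/(1/99 + p)) = -108 - 3/(1/99 + p))
(-2338 + g(W, -97)) + 13796 = (-2338 + 81*(-5 - 132*(-92))/(1 + 99*(-92))) + 13796 = (-2338 + 81*(-5 + 12144)/(1 - 9108)) + 13796 = (-2338 + 81*12139/(-9107)) + 13796 = (-2338 + 81*(-1/9107)*12139) + 13796 = (-2338 - 983259/9107) + 13796 = -22275425/9107 + 13796 = 103364747/9107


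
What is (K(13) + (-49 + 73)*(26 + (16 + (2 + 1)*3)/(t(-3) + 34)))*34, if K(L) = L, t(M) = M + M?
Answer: 156706/7 ≈ 22387.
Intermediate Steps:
t(M) = 2*M
(K(13) + (-49 + 73)*(26 + (16 + (2 + 1)*3)/(t(-3) + 34)))*34 = (13 + (-49 + 73)*(26 + (16 + (2 + 1)*3)/(2*(-3) + 34)))*34 = (13 + 24*(26 + (16 + 3*3)/(-6 + 34)))*34 = (13 + 24*(26 + (16 + 9)/28))*34 = (13 + 24*(26 + 25*(1/28)))*34 = (13 + 24*(26 + 25/28))*34 = (13 + 24*(753/28))*34 = (13 + 4518/7)*34 = (4609/7)*34 = 156706/7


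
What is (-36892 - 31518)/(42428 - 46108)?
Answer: 6841/368 ≈ 18.590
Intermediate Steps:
(-36892 - 31518)/(42428 - 46108) = -68410/(-3680) = -68410*(-1/3680) = 6841/368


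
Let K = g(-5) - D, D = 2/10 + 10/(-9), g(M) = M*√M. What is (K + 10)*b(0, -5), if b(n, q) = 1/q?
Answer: -491/225 + I*√5 ≈ -2.1822 + 2.2361*I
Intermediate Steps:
g(M) = M^(3/2)
D = -41/45 (D = 2*(⅒) + 10*(-⅑) = ⅕ - 10/9 = -41/45 ≈ -0.91111)
K = 41/45 - 5*I*√5 (K = (-5)^(3/2) - 1*(-41/45) = -5*I*√5 + 41/45 = 41/45 - 5*I*√5 ≈ 0.91111 - 11.18*I)
(K + 10)*b(0, -5) = ((41/45 - 5*I*√5) + 10)/(-5) = (491/45 - 5*I*√5)*(-⅕) = -491/225 + I*√5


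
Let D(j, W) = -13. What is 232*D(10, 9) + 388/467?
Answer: -1408084/467 ≈ -3015.2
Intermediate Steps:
232*D(10, 9) + 388/467 = 232*(-13) + 388/467 = -3016 + 388*(1/467) = -3016 + 388/467 = -1408084/467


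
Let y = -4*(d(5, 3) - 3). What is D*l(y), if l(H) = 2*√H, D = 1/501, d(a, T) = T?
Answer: 0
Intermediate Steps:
D = 1/501 ≈ 0.0019960
y = 0 (y = -4*(3 - 3) = -4*0 = 0)
D*l(y) = (2*√0)/501 = (2*0)/501 = (1/501)*0 = 0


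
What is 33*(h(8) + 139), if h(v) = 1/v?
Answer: 36729/8 ≈ 4591.1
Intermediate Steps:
33*(h(8) + 139) = 33*(1/8 + 139) = 33*(⅛ + 139) = 33*(1113/8) = 36729/8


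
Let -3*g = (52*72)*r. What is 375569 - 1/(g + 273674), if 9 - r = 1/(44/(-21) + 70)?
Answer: 70281823137537/187134250 ≈ 3.7557e+5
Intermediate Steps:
r = 12813/1426 (r = 9 - 1/(44/(-21) + 70) = 9 - 1/(44*(-1/21) + 70) = 9 - 1/(-44/21 + 70) = 9 - 1/1426/21 = 9 - 1*21/1426 = 9 - 21/1426 = 12813/1426 ≈ 8.9853)
g = -7995312/713 (g = -52*72*12813/(3*1426) = -1248*12813/1426 = -1/3*23985936/713 = -7995312/713 ≈ -11214.)
375569 - 1/(g + 273674) = 375569 - 1/(-7995312/713 + 273674) = 375569 - 1/187134250/713 = 375569 - 1*713/187134250 = 375569 - 713/187134250 = 70281823137537/187134250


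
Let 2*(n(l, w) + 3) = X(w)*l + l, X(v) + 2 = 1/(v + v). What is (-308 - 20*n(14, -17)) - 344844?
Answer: -5864114/17 ≈ -3.4495e+5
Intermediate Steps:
X(v) = -2 + 1/(2*v) (X(v) = -2 + 1/(v + v) = -2 + 1/(2*v))
n(l, w) = -3 + l/2 + l*(-2 + 1/(2*w))/2 (n(l, w) = -3 + ((-2 + 1/(2*w))*l + l)/2 = -3 + (l*(-2 + 1/(2*w)) + l)/2 = -3 + (l + l*(-2 + 1/(2*w)))/2 = -3 + (l/2 + l*(-2 + 1/(2*w))/2) = -3 + l/2 + l*(-2 + 1/(2*w))/2)
(-308 - 20*n(14, -17)) - 344844 = (-308 - 20*(-3 - 1/2*14 + (1/4)*14/(-17))) - 344844 = (-308 - 20*(-3 - 7 + (1/4)*14*(-1/17))) - 344844 = (-308 - 20*(-3 - 7 - 7/34)) - 344844 = (-308 - 20*(-347/34)) - 344844 = (-308 + 3470/17) - 344844 = -1766/17 - 344844 = -5864114/17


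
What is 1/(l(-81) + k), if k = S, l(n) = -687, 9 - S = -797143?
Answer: 1/796465 ≈ 1.2555e-6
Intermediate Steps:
S = 797152 (S = 9 - 1*(-797143) = 9 + 797143 = 797152)
k = 797152
1/(l(-81) + k) = 1/(-687 + 797152) = 1/796465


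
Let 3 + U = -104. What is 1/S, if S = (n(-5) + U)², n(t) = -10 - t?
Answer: 1/12544 ≈ 7.9719e-5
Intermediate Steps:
U = -107 (U = -3 - 104 = -107)
S = 12544 (S = ((-10 - 1*(-5)) - 107)² = ((-10 + 5) - 107)² = (-5 - 107)² = (-112)² = 12544)
1/S = 1/12544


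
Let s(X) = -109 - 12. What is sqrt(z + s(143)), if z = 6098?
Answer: sqrt(5977) ≈ 77.311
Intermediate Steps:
s(X) = -121
sqrt(z + s(143)) = sqrt(6098 - 121) = sqrt(5977)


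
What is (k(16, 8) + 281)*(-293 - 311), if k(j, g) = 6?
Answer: -173348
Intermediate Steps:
(k(16, 8) + 281)*(-293 - 311) = (6 + 281)*(-293 - 311) = 287*(-604) = -173348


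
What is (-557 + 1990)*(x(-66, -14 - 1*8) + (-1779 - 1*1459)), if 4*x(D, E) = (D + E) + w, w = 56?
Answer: -4651518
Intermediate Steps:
x(D, E) = 14 + D/4 + E/4 (x(D, E) = ((D + E) + 56)/4 = (56 + D + E)/4 = 14 + D/4 + E/4)
(-557 + 1990)*(x(-66, -14 - 1*8) + (-1779 - 1*1459)) = (-557 + 1990)*((14 + (¼)*(-66) + (-14 - 1*8)/4) + (-1779 - 1*1459)) = 1433*((14 - 33/2 + (-14 - 8)/4) + (-1779 - 1459)) = 1433*((14 - 33/2 + (¼)*(-22)) - 3238) = 1433*((14 - 33/2 - 11/2) - 3238) = 1433*(-8 - 3238) = 1433*(-3246) = -4651518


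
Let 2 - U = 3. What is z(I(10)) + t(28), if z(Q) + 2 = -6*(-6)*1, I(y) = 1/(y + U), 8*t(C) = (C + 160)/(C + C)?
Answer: 3855/112 ≈ 34.420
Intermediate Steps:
U = -1 (U = 2 - 1*3 = 2 - 3 = -1)
t(C) = (160 + C)/(16*C) (t(C) = ((C + 160)/(C + C))/8 = ((160 + C)/((2*C)))/8 = ((160 + C)*(1/(2*C)))/8 = ((160 + C)/(2*C))/8 = (160 + C)/(16*C))
I(y) = 1/(-1 + y) (I(y) = 1/(y - 1) = 1/(-1 + y))
z(Q) = 34 (z(Q) = -2 - 6*(-6)*1 = -2 + 36*1 = -2 + 36 = 34)
z(I(10)) + t(28) = 34 + (1/16)*(160 + 28)/28 = 34 + (1/16)*(1/28)*188 = 34 + 47/112 = 3855/112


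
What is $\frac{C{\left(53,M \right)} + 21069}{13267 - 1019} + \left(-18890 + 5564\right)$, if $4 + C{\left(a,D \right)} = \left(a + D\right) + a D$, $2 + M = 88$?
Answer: $- \frac{81595543}{6124} \approx -13324.0$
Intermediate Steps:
$M = 86$ ($M = -2 + 88 = 86$)
$C{\left(a,D \right)} = -4 + D + a + D a$ ($C{\left(a,D \right)} = -4 + \left(\left(a + D\right) + a D\right) = -4 + \left(\left(D + a\right) + D a\right) = -4 + \left(D + a + D a\right) = -4 + D + a + D a$)
$\frac{C{\left(53,M \right)} + 21069}{13267 - 1019} + \left(-18890 + 5564\right) = \frac{\left(-4 + 86 + 53 + 86 \cdot 53\right) + 21069}{13267 - 1019} + \left(-18890 + 5564\right) = \frac{\left(-4 + 86 + 53 + 4558\right) + 21069}{12248} - 13326 = \left(4693 + 21069\right) \frac{1}{12248} - 13326 = 25762 \cdot \frac{1}{12248} - 13326 = \frac{12881}{6124} - 13326 = - \frac{81595543}{6124}$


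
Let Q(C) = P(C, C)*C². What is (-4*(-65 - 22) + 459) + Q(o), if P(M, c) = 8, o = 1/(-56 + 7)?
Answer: 1937615/2401 ≈ 807.00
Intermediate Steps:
o = -1/49 (o = 1/(-49) = -1/49 ≈ -0.020408)
Q(C) = 8*C²
(-4*(-65 - 22) + 459) + Q(o) = (-4*(-65 - 22) + 459) + 8*(-1/49)² = (-4*(-87) + 459) + 8*(1/2401) = (348 + 459) + 8/2401 = 807 + 8/2401 = 1937615/2401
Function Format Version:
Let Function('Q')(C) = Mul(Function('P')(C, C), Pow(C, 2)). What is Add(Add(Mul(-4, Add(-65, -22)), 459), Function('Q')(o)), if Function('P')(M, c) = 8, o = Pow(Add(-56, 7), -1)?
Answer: Rational(1937615, 2401) ≈ 807.00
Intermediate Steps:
o = Rational(-1, 49) (o = Pow(-49, -1) = Rational(-1, 49) ≈ -0.020408)
Function('Q')(C) = Mul(8, Pow(C, 2))
Add(Add(Mul(-4, Add(-65, -22)), 459), Function('Q')(o)) = Add(Add(Mul(-4, Add(-65, -22)), 459), Mul(8, Pow(Rational(-1, 49), 2))) = Add(Add(Mul(-4, -87), 459), Mul(8, Rational(1, 2401))) = Add(Add(348, 459), Rational(8, 2401)) = Add(807, Rational(8, 2401)) = Rational(1937615, 2401)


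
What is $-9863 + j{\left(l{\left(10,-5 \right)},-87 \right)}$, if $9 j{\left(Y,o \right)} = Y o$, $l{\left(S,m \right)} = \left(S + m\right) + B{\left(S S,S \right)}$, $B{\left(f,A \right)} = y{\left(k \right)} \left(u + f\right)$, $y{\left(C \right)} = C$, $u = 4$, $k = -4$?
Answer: $-5890$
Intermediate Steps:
$B{\left(f,A \right)} = -16 - 4 f$ ($B{\left(f,A \right)} = - 4 \left(4 + f\right) = -16 - 4 f$)
$l{\left(S,m \right)} = -16 + S + m - 4 S^{2}$ ($l{\left(S,m \right)} = \left(S + m\right) - \left(16 + 4 S S\right) = \left(S + m\right) - \left(16 + 4 S^{2}\right) = -16 + S + m - 4 S^{2}$)
$j{\left(Y,o \right)} = \frac{Y o}{9}$
$-9863 + j{\left(l{\left(10,-5 \right)},-87 \right)} = -9863 + \frac{1}{9} \left(-16 + 10 - 5 - 4 \cdot 10^{2}\right) \left(-87\right) = -9863 + \frac{1}{9} \left(-16 + 10 - 5 - 400\right) \left(-87\right) = -9863 + \frac{1}{9} \left(-411\right) \left(-87\right) = -9863 + 3973 = -5890$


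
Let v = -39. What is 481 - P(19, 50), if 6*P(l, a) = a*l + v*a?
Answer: 1943/3 ≈ 647.67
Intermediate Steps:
P(l, a) = -13*a/2 + a*l/6 (P(l, a) = (a*l - 39*a)/6 = (-39*a + a*l)/6 = -13*a/2 + a*l/6)
481 - P(19, 50) = 481 - 50*(-39 + 19)/6 = 481 - 50*(-20)/6 = 481 - 1*(-500/3) = 481 + 500/3 = 1943/3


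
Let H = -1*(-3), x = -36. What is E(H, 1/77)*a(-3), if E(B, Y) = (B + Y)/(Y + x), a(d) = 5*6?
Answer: -6960/2771 ≈ -2.5117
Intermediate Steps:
a(d) = 30
H = 3
E(B, Y) = (B + Y)/(-36 + Y) (E(B, Y) = (B + Y)/(Y - 36) = (B + Y)/(-36 + Y))
E(H, 1/77)*a(-3) = ((3 + 1/77)/(-36 + 1/77))*30 = ((232/77)/(-2771/77))*30 = -77/2771*232/77*30 = -232/2771*30 = -6960/2771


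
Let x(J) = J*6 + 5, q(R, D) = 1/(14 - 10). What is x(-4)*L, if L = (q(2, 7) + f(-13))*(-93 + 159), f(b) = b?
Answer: 31977/2 ≈ 15989.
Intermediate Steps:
q(R, D) = 1/4
x(J) = 5 + 6*J (x(J) = 6*J + 5 = 5 + 6*J)
L = -1683/2 (L = (1/4 - 13)*(-93 + 159) = -51/4*66 = -1683/2 ≈ -841.50)
x(-4)*L = (5 + 6*(-4))*(-1683/2) = (5 - 24)*(-1683/2) = -19*(-1683/2) = 31977/2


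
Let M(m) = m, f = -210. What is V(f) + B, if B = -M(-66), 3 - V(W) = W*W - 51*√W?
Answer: -44031 + 51*I*√210 ≈ -44031.0 + 739.06*I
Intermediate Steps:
V(W) = 3 - W² + 51*√W (V(W) = 3 - (W*W - 51*√W) = 3 - (W² - 51*√W) = 3 + (-W² + 51*√W) = 3 - W² + 51*√W)
B = 66 (B = -1*(-66) = 66)
V(f) + B = (3 - 1*(-210)² + 51*√(-210)) + 66 = (3 - 1*44100 + 51*(I*√210)) + 66 = (3 - 44100 + 51*I*√210) + 66 = (-44097 + 51*I*√210) + 66 = -44031 + 51*I*√210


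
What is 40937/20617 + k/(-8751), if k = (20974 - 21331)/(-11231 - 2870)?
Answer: 1683843488706/848031164689 ≈ 1.9856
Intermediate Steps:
k = 357/14101 (k = -357/(-14101) = -357*(-1/14101) = 357/14101 ≈ 0.025317)
40937/20617 + k/(-8751) = 40937/20617 + (357/14101)/(-8751) = 40937*(1/20617) + (357/14101)*(-1/8751) = 40937/20617 - 119/41132617 = 1683843488706/848031164689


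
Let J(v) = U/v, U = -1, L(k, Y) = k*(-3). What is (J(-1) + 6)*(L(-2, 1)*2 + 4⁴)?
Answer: 1876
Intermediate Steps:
L(k, Y) = -3*k
J(v) = -1/v
(J(-1) + 6)*(L(-2, 1)*2 + 4⁴) = (-1/(-1) + 6)*(-3*(-2)*2 + 4⁴) = (-1*(-1) + 6)*(6*2 + 256) = (1 + 6)*(12 + 256) = 7*268 = 1876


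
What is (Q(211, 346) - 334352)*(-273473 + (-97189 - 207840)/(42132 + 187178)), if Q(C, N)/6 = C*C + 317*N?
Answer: -18526721207024347/114655 ≈ -1.6159e+11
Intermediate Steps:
Q(C, N) = 6*C**2 + 1902*N (Q(C, N) = 6*(C*C + 317*N) = 6*(C**2 + 317*N) = 6*C**2 + 1902*N)
(Q(211, 346) - 334352)*(-273473 + (-97189 - 207840)/(42132 + 187178)) = ((6*211**2 + 1902*346) - 334352)*(-273473 + (-97189 - 207840)/(42132 + 187178)) = ((6*44521 + 658092) - 334352)*(-273473 - 305029/229310) = ((267126 + 658092) - 334352)*(-273473 - 305029*1/229310) = (925218 - 334352)*(-273473 - 305029/229310) = 590866*(-62710398659/229310) = -18526721207024347/114655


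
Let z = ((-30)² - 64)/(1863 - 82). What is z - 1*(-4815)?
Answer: 8576351/1781 ≈ 4815.5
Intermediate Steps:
z = 836/1781 (z = (900 - 64)/1781 = 836*(1/1781) = 836/1781 ≈ 0.46940)
z - 1*(-4815) = 836/1781 - 1*(-4815) = 836/1781 + 4815 = 8576351/1781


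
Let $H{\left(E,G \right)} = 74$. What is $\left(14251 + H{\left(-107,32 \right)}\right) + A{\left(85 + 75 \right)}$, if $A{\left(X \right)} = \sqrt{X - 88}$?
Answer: $14325 + 6 \sqrt{2} \approx 14333.0$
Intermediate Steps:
$A{\left(X \right)} = \sqrt{-88 + X}$
$\left(14251 + H{\left(-107,32 \right)}\right) + A{\left(85 + 75 \right)} = \left(14251 + 74\right) + \sqrt{-88 + \left(85 + 75\right)} = 14325 + \sqrt{-88 + 160} = 14325 + \sqrt{72} = 14325 + 6 \sqrt{2}$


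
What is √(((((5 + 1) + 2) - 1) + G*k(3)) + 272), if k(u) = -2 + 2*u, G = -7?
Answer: √251 ≈ 15.843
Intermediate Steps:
√(((((5 + 1) + 2) - 1) + G*k(3)) + 272) = √(((((5 + 1) + 2) - 1) - 7*(-2 + 2*3)) + 272) = √((((6 + 2) - 1) - 7*(-2 + 6)) + 272) = √(((8 - 1) - 7*4) + 272) = √((7 - 28) + 272) = √(-21 + 272) = √251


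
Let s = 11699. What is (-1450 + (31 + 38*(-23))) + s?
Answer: 9406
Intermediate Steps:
(-1450 + (31 + 38*(-23))) + s = (-1450 + (31 + 38*(-23))) + 11699 = (-1450 + (31 - 874)) + 11699 = (-1450 - 843) + 11699 = -2293 + 11699 = 9406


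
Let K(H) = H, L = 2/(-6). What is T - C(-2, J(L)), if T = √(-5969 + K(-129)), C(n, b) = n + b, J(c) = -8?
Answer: 10 + I*√6098 ≈ 10.0 + 78.09*I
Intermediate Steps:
L = -⅓ (L = 2*(-⅙) = -⅓ ≈ -0.33333)
C(n, b) = b + n
T = I*√6098 (T = √(-5969 - 129) = √(-6098) = I*√6098 ≈ 78.09*I)
T - C(-2, J(L)) = I*√6098 - (-8 - 2) = I*√6098 - 1*(-10) = I*√6098 + 10 = 10 + I*√6098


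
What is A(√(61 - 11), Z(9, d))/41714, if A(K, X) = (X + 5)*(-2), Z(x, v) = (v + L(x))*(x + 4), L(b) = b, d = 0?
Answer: -122/20857 ≈ -0.0058494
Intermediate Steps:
Z(x, v) = (4 + x)*(v + x) (Z(x, v) = (v + x)*(x + 4) = (v + x)*(4 + x) = (4 + x)*(v + x))
A(K, X) = -10 - 2*X (A(K, X) = (5 + X)*(-2) = -10 - 2*X)
A(√(61 - 11), Z(9, d))/41714 = (-10 - 2*(9² + 4*0 + 4*9 + 0*9))/41714 = (-10 - 2*(81 + 0 + 36 + 0))*(1/41714) = (-10 - 2*117)*(1/41714) = (-10 - 234)*(1/41714) = -244*1/41714 = -122/20857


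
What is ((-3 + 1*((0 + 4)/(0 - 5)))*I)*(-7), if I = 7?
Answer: 931/5 ≈ 186.20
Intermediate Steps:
((-3 + 1*((0 + 4)/(0 - 5)))*I)*(-7) = ((-3 + 1*((0 + 4)/(0 - 5)))*7)*(-7) = ((-3 + 1*(4/(-5)))*7)*(-7) = ((-3 + 1*(4*(-⅕)))*7)*(-7) = ((-3 + 1*(-⅘))*7)*(-7) = ((-3 - ⅘)*7)*(-7) = -19/5*7*(-7) = -133/5*(-7) = 931/5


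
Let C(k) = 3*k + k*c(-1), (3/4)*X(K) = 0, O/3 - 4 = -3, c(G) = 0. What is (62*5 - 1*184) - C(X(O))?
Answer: 126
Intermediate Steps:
O = 3 (O = 12 + 3*(-3) = 12 - 9 = 3)
X(K) = 0 (X(K) = (4/3)*0 = 0)
C(k) = 3*k (C(k) = 3*k + k*0 = 3*k + 0 = 3*k)
(62*5 - 1*184) - C(X(O)) = (62*5 - 1*184) - 3*0 = (310 - 184) - 1*0 = 126 + 0 = 126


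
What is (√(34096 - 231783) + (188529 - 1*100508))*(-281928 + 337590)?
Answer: 4899424902 + 55662*I*√197687 ≈ 4.8994e+9 + 2.4748e+7*I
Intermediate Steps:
(√(34096 - 231783) + (188529 - 1*100508))*(-281928 + 337590) = (√(-197687) + (188529 - 100508))*55662 = (I*√197687 + 88021)*55662 = (88021 + I*√197687)*55662 = 4899424902 + 55662*I*√197687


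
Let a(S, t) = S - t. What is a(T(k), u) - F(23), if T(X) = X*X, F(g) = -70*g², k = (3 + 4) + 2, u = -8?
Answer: 37119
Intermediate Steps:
k = 9 (k = 7 + 2 = 9)
T(X) = X²
a(T(k), u) - F(23) = (9² - 1*(-8)) - (-70)*23² = (81 + 8) - (-70)*529 = 89 - 1*(-37030) = 89 + 37030 = 37119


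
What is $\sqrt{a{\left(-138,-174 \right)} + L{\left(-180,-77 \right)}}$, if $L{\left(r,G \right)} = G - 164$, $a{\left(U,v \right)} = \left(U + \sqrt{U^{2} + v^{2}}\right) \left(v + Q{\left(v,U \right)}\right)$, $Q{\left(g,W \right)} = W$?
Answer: $\sqrt{42815 - 1872 \sqrt{1370}} \approx 162.71 i$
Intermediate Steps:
$a{\left(U,v \right)} = \left(U + v\right) \left(U + \sqrt{U^{2} + v^{2}}\right)$ ($a{\left(U,v \right)} = \left(U + \sqrt{U^{2} + v^{2}}\right) \left(v + U\right) = \left(U + \sqrt{U^{2} + v^{2}}\right) \left(U + v\right) = \left(U + v\right) \left(U + \sqrt{U^{2} + v^{2}}\right)$)
$L{\left(r,G \right)} = -164 + G$
$\sqrt{a{\left(-138,-174 \right)} + L{\left(-180,-77 \right)}} = \sqrt{\left(\left(-138\right)^{2} - -24012 - 138 \sqrt{\left(-138\right)^{2} + \left(-174\right)^{2}} - 174 \sqrt{\left(-138\right)^{2} + \left(-174\right)^{2}}\right) - 241} = \sqrt{\left(19044 + 24012 - 138 \sqrt{19044 + 30276} - 174 \sqrt{19044 + 30276}\right) - 241} = \sqrt{\left(19044 + 24012 - 138 \sqrt{49320} - 174 \sqrt{49320}\right) - 241} = \sqrt{\left(19044 + 24012 - 138 \cdot 6 \sqrt{1370} - 174 \cdot 6 \sqrt{1370}\right) - 241} = \sqrt{\left(19044 + 24012 - 828 \sqrt{1370} - 1044 \sqrt{1370}\right) - 241} = \sqrt{\left(43056 - 1872 \sqrt{1370}\right) - 241} = \sqrt{42815 - 1872 \sqrt{1370}}$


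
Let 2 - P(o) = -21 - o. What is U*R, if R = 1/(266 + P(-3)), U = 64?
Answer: 32/143 ≈ 0.22378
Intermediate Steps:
P(o) = 23 + o (P(o) = 2 - (-21 - o) = 2 + (21 + o) = 23 + o)
R = 1/286 (R = 1/(266 + (23 - 3)) = 1/(266 + 20) = 1/286 ≈ 0.0034965)
U*R = 64*(1/286) = 32/143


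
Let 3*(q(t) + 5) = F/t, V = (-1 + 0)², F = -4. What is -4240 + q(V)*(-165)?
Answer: -3195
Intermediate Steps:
V = 1 (V = (-1)² = 1)
q(t) = -5 - 4/(3*t) (q(t) = -5 + (-4/t)/3 = -5 - 4/(3*t))
-4240 + q(V)*(-165) = -4240 + (-5 - 4/3/1)*(-165) = -4240 + (-5 - 4/3*1)*(-165) = -4240 + (-5 - 4/3)*(-165) = -4240 - 19/3*(-165) = -4240 + 1045 = -3195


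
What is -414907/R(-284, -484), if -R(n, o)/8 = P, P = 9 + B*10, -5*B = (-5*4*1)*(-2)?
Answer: -414907/568 ≈ -730.47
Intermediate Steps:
B = -8 (B = --5*4*1*(-2)/5 = -(-20*1)*(-2)/5 = -(-4)*(-2) = -⅕*40 = -8)
P = -71 (P = 9 - 8*10 = 9 - 80 = -71)
R(n, o) = 568 (R(n, o) = -8*(-71) = 568)
-414907/R(-284, -484) = -414907/568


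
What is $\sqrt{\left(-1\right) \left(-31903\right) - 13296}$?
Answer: $\sqrt{18607} \approx 136.41$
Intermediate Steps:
$\sqrt{\left(-1\right) \left(-31903\right) - 13296} = \sqrt{31903 - 13296} = \sqrt{18607}$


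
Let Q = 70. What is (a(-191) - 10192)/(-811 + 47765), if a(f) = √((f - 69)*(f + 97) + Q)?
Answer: -5096/23477 + √24510/46954 ≈ -0.21373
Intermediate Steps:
a(f) = √(70 + (-69 + f)*(97 + f)) (a(f) = √((f - 69)*(f + 97) + 70) = √((-69 + f)*(97 + f) + 70) = √(70 + (-69 + f)*(97 + f)))
(a(-191) - 10192)/(-811 + 47765) = (√(-6623 + (-191)² + 28*(-191)) - 10192)/(-811 + 47765) = (√(-6623 + 36481 - 5348) - 10192)/46954 = (√24510 - 10192)*(1/46954) = (-10192 + √24510)*(1/46954) = -5096/23477 + √24510/46954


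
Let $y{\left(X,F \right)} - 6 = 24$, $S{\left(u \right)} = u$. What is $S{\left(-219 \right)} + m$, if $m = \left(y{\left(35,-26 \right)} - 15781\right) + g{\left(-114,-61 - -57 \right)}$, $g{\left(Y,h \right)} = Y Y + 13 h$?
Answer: $-3026$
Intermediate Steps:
$y{\left(X,F \right)} = 30$ ($y{\left(X,F \right)} = 6 + 24 = 30$)
$g{\left(Y,h \right)} = Y^{2} + 13 h$
$m = -2807$ ($m = \left(30 - 15781\right) + \left(\left(-114\right)^{2} + 13 \left(-61 - -57\right)\right) = -15751 + \left(12996 + 13 \left(-61 + 57\right)\right) = -15751 + \left(12996 + 13 \left(-4\right)\right) = -15751 + \left(12996 - 52\right) = -15751 + 12944 = -2807$)
$S{\left(-219 \right)} + m = -219 - 2807 = -3026$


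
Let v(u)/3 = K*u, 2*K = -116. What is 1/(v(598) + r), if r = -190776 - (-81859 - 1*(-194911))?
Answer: -1/407880 ≈ -2.4517e-6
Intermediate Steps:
K = -58 (K = (½)*(-116) = -58)
v(u) = -174*u (v(u) = 3*(-58*u) = -174*u)
r = -303828 (r = -190776 - (-81859 + 194911) = -190776 - 1*113052 = -190776 - 113052 = -303828)
1/(v(598) + r) = 1/(-174*598 - 303828) = 1/(-104052 - 303828) = 1/(-407880) = -1/407880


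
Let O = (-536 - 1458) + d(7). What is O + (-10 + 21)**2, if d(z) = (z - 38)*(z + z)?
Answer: -2307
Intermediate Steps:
d(z) = 2*z*(-38 + z) (d(z) = (-38 + z)*(2*z) = 2*z*(-38 + z))
O = -2428 (O = (-536 - 1458) + 2*7*(-38 + 7) = -1994 + 2*7*(-31) = -1994 - 434 = -2428)
O + (-10 + 21)**2 = -2428 + (-10 + 21)**2 = -2428 + 11**2 = -2428 + 121 = -2307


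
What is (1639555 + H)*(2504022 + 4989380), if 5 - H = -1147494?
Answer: 20884516017708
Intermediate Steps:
H = 1147499 (H = 5 - 1*(-1147494) = 5 + 1147494 = 1147499)
(1639555 + H)*(2504022 + 4989380) = (1639555 + 1147499)*(2504022 + 4989380) = 2787054*7493402 = 20884516017708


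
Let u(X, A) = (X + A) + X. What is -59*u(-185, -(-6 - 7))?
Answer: 21063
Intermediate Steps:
u(X, A) = A + 2*X (u(X, A) = (A + X) + X = A + 2*X)
-59*u(-185, -(-6 - 7)) = -59*(-(-6 - 7) + 2*(-185)) = -59*(-1*(-13) - 370) = -59*(13 - 370) = -59*(-357) = 21063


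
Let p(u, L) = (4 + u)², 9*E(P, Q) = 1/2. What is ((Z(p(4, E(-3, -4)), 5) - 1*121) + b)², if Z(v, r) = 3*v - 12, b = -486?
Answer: 182329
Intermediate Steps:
E(P, Q) = 1/18 (E(P, Q) = (⅑)/2 = (⅑)*(½) = 1/18)
Z(v, r) = -12 + 3*v
((Z(p(4, E(-3, -4)), 5) - 1*121) + b)² = (((-12 + 3*(4 + 4)²) - 1*121) - 486)² = (((-12 + 3*8²) - 121) - 486)² = (((-12 + 3*64) - 121) - 486)² = (((-12 + 192) - 121) - 486)² = ((180 - 121) - 486)² = (59 - 486)² = (-427)² = 182329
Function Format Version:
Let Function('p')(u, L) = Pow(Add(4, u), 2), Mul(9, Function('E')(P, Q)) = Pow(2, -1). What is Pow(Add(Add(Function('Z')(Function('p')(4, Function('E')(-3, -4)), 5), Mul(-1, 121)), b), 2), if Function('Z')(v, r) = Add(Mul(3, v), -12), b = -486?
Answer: 182329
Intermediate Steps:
Function('E')(P, Q) = Rational(1, 18) (Function('E')(P, Q) = Mul(Rational(1, 9), Pow(2, -1)) = Mul(Rational(1, 9), Rational(1, 2)) = Rational(1, 18))
Function('Z')(v, r) = Add(-12, Mul(3, v))
Pow(Add(Add(Function('Z')(Function('p')(4, Function('E')(-3, -4)), 5), Mul(-1, 121)), b), 2) = Pow(Add(Add(Add(-12, Mul(3, Pow(Add(4, 4), 2))), Mul(-1, 121)), -486), 2) = Pow(Add(Add(Add(-12, Mul(3, Pow(8, 2))), -121), -486), 2) = Pow(Add(Add(Add(-12, Mul(3, 64)), -121), -486), 2) = Pow(Add(Add(Add(-12, 192), -121), -486), 2) = Pow(Add(Add(180, -121), -486), 2) = Pow(Add(59, -486), 2) = Pow(-427, 2) = 182329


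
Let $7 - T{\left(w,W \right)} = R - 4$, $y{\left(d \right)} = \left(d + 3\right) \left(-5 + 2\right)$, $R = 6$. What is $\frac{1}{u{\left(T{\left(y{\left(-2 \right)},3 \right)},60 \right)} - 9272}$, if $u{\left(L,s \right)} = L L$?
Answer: $- \frac{1}{9247} \approx -0.00010814$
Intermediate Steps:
$y{\left(d \right)} = -9 - 3 d$ ($y{\left(d \right)} = \left(3 + d\right) \left(-3\right) = -9 - 3 d$)
$T{\left(w,W \right)} = 5$ ($T{\left(w,W \right)} = 7 - \left(6 - 4\right) = 7 - 2 = 5$)
$u{\left(L,s \right)} = L^{2}$
$\frac{1}{u{\left(T{\left(y{\left(-2 \right)},3 \right)},60 \right)} - 9272} = \frac{1}{5^{2} - 9272} = \frac{1}{25 - 9272} = \frac{1}{-9247} = - \frac{1}{9247}$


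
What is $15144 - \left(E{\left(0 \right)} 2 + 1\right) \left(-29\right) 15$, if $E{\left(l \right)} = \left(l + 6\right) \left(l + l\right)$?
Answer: $15579$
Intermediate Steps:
$E{\left(l \right)} = 2 l \left(6 + l\right)$ ($E{\left(l \right)} = \left(6 + l\right) 2 l = 2 l \left(6 + l\right)$)
$15144 - \left(E{\left(0 \right)} 2 + 1\right) \left(-29\right) 15 = 15144 - \left(2 \cdot 0 \left(6 + 0\right) 2 + 1\right) \left(-29\right) 15 = 15144 - \left(2 \cdot 0 \cdot 6 \cdot 2 + 1\right) \left(-29\right) 15 = 15144 - \left(0 \cdot 2 + 1\right) \left(-29\right) 15 = 15144 - \left(0 + 1\right) \left(-29\right) 15 = 15144 - 1 \left(-29\right) 15 = 15144 - \left(-29\right) 15 = 15144 - -435 = 15144 + 435 = 15579$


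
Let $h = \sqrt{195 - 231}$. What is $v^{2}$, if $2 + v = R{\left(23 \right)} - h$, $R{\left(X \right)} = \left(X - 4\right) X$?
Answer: $189189 - 5220 i \approx 1.8919 \cdot 10^{5} - 5220.0 i$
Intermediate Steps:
$R{\left(X \right)} = X \left(-4 + X\right)$ ($R{\left(X \right)} = \left(-4 + X\right) X = X \left(-4 + X\right)$)
$h = 6 i$ ($h = \sqrt{-36} = 6 i \approx 6.0 i$)
$v = 435 - 6 i$ ($v = -2 + \left(23 \left(-4 + 23\right) - 6 i\right) = -2 + \left(23 \cdot 19 - 6 i\right) = -2 + \left(437 - 6 i\right) = 435 - 6 i \approx 435.0 - 6.0 i$)
$v^{2} = \left(435 - 6 i\right)^{2}$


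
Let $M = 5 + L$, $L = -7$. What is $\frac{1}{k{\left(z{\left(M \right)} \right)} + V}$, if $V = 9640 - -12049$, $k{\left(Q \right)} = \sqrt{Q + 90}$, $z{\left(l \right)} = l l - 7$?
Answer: $\frac{21689}{470412634} - \frac{\sqrt{87}}{470412634} \approx 4.6086 \cdot 10^{-5}$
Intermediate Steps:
$M = -2$ ($M = 5 - 7 = -2$)
$z{\left(l \right)} = -7 + l^{2}$ ($z{\left(l \right)} = l^{2} - 7 = -7 + l^{2}$)
$k{\left(Q \right)} = \sqrt{90 + Q}$
$V = 21689$ ($V = 9640 + 12049 = 21689$)
$\frac{1}{k{\left(z{\left(M \right)} \right)} + V} = \frac{1}{\sqrt{90 - \left(7 - \left(-2\right)^{2}\right)} + 21689} = \frac{1}{\sqrt{90 + \left(-7 + 4\right)} + 21689} = \frac{1}{\sqrt{90 - 3} + 21689} = \frac{1}{\sqrt{87} + 21689} = \frac{1}{21689 + \sqrt{87}}$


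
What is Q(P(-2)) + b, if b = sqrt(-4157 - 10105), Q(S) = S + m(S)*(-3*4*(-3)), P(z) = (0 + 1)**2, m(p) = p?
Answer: 37 + I*sqrt(14262) ≈ 37.0 + 119.42*I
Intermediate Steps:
P(z) = 1 (P(z) = 1**2 = 1)
Q(S) = 37*S (Q(S) = S + S*(-3*4*(-3)) = S + S*(-12*(-3)) = S + S*36 = S + 36*S = 37*S)
b = I*sqrt(14262) (b = sqrt(-14262) = I*sqrt(14262) ≈ 119.42*I)
Q(P(-2)) + b = 37*1 + I*sqrt(14262) = 37 + I*sqrt(14262)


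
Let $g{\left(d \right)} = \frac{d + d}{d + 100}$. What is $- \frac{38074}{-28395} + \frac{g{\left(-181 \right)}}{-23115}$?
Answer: $\frac{1583916496}{1181430765} \approx 1.3407$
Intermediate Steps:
$g{\left(d \right)} = \frac{2 d}{100 + d}$
$- \frac{38074}{-28395} + \frac{g{\left(-181 \right)}}{-23115} = - \frac{38074}{-28395} + \frac{2 \left(-181\right) \frac{1}{100 - 181}}{-23115} = \left(-38074\right) \left(- \frac{1}{28395}\right) + 2 \left(-181\right) \frac{1}{-81} \left(- \frac{1}{23115}\right) = \frac{38074}{28395} + 2 \left(-181\right) \left(- \frac{1}{81}\right) \left(- \frac{1}{23115}\right) = \frac{38074}{28395} + \frac{362}{81} \left(- \frac{1}{23115}\right) = \frac{38074}{28395} - \frac{362}{1872315} = \frac{1583916496}{1181430765}$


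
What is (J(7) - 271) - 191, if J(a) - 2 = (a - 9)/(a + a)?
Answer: -3221/7 ≈ -460.14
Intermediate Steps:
J(a) = 2 + (-9 + a)/(2*a) (J(a) = 2 + (a - 9)/(a + a) = 2 + (-9 + a)/((2*a)) = 2 + (-9 + a)*(1/(2*a)) = 2 + (-9 + a)/(2*a))
(J(7) - 271) - 191 = ((1/2)*(-9 + 5*7)/7 - 271) - 191 = ((1/2)*(1/7)*(-9 + 35) - 271) - 191 = ((1/2)*(1/7)*26 - 271) - 191 = (13/7 - 271) - 191 = -1884/7 - 191 = -3221/7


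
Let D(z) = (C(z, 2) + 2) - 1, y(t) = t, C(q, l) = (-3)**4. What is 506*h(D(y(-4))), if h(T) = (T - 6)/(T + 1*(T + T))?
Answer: 19228/123 ≈ 156.33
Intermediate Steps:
C(q, l) = 81
D(z) = 82 (D(z) = (81 + 2) - 1 = 83 - 1 = 82)
h(T) = (-6 + T)/(3*T) (h(T) = (-6 + T)/(T + 1*(2*T)) = (-6 + T)/(T + 2*T) = (-6 + T)/((3*T)) = (-6 + T)*(1/(3*T)) = (-6 + T)/(3*T))
506*h(D(y(-4))) = 506*((1/3)*(-6 + 82)/82) = 506*((1/3)*(1/82)*76) = 506*(38/123) = 19228/123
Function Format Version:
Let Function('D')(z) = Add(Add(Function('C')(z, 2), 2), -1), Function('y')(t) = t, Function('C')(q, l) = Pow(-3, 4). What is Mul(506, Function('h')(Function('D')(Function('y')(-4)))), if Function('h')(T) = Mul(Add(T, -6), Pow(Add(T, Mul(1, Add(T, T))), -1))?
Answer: Rational(19228, 123) ≈ 156.33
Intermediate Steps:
Function('C')(q, l) = 81
Function('D')(z) = 82 (Function('D')(z) = Add(Add(81, 2), -1) = Add(83, -1) = 82)
Function('h')(T) = Mul(Rational(1, 3), Pow(T, -1), Add(-6, T)) (Function('h')(T) = Mul(Add(-6, T), Pow(Add(T, Mul(1, Mul(2, T))), -1)) = Mul(Add(-6, T), Pow(Add(T, Mul(2, T)), -1)) = Mul(Add(-6, T), Pow(Mul(3, T), -1)) = Mul(Add(-6, T), Mul(Rational(1, 3), Pow(T, -1))) = Mul(Rational(1, 3), Pow(T, -1), Add(-6, T)))
Mul(506, Function('h')(Function('D')(Function('y')(-4)))) = Mul(506, Mul(Rational(1, 3), Pow(82, -1), Add(-6, 82))) = Mul(506, Mul(Rational(1, 3), Rational(1, 82), 76)) = Mul(506, Rational(38, 123)) = Rational(19228, 123)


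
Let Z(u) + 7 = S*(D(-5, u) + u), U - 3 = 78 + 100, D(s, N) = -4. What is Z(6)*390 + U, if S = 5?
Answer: 1351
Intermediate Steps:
U = 181 (U = 3 + (78 + 100) = 3 + 178 = 181)
Z(u) = -27 + 5*u (Z(u) = -7 + 5*(-4 + u) = -7 + (-20 + 5*u) = -27 + 5*u)
Z(6)*390 + U = (-27 + 5*6)*390 + 181 = (-27 + 30)*390 + 181 = 3*390 + 181 = 1170 + 181 = 1351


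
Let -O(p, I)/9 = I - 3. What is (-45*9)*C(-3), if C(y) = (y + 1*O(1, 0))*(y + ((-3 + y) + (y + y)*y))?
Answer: -87480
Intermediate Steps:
O(p, I) = 27 - 9*I (O(p, I) = -9*(I - 3) = -9*(-3 + I) = 27 - 9*I)
C(y) = (27 + y)*(-3 + 2*y + 2*y²) (C(y) = (y + 1*(27 - 9*0))*(y + ((-3 + y) + (y + y)*y)) = (y + 1*(27 + 0))*(y + ((-3 + y) + (2*y)*y)) = (y + 1*27)*(y + ((-3 + y) + 2*y²)) = (y + 27)*(y + (-3 + y + 2*y²)) = (27 + y)*(-3 + 2*y + 2*y²))
(-45*9)*C(-3) = (-45*9)*(-81 + 2*(-3)³ + 51*(-3) + 56*(-3)²) = -405*(-81 + 2*(-27) - 153 + 56*9) = -405*(-81 - 54 - 153 + 504) = -405*216 = -87480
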